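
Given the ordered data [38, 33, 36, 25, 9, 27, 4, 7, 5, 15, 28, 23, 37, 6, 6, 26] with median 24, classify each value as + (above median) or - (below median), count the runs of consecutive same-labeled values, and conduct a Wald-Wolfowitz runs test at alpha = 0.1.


Step 1: Compute median = 24; label A = above, B = below.
Labels in order: AAAABABBBBABABBA  (n_A = 8, n_B = 8)
Step 2: Count runs R = 9.
Step 3: Under H0 (random ordering), E[R] = 2*n_A*n_B/(n_A+n_B) + 1 = 2*8*8/16 + 1 = 9.0000.
        Var[R] = 2*n_A*n_B*(2*n_A*n_B - n_A - n_B) / ((n_A+n_B)^2 * (n_A+n_B-1)) = 14336/3840 = 3.7333.
        SD[R] = 1.9322.
Step 4: R = E[R], so z = 0 with no continuity correction.
Step 5: Two-sided p-value via normal approximation = 2*(1 - Phi(|z|)) = 1.000000.
Step 6: alpha = 0.1. fail to reject H0.

R = 9, z = 0.0000, p = 1.000000, fail to reject H0.


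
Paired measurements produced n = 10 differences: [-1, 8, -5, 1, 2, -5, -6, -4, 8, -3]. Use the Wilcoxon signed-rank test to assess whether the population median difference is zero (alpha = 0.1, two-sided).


Step 1: Drop any zero differences (none here) and take |d_i|.
|d| = [1, 8, 5, 1, 2, 5, 6, 4, 8, 3]
Step 2: Midrank |d_i| (ties get averaged ranks).
ranks: |1|->1.5, |8|->9.5, |5|->6.5, |1|->1.5, |2|->3, |5|->6.5, |6|->8, |4|->5, |8|->9.5, |3|->4
Step 3: Attach original signs; sum ranks with positive sign and with negative sign.
W+ = 9.5 + 1.5 + 3 + 9.5 = 23.5
W- = 1.5 + 6.5 + 6.5 + 8 + 5 + 4 = 31.5
(Check: W+ + W- = 55 should equal n(n+1)/2 = 55.)
Step 4: Test statistic W = min(W+, W-) = 23.5.
Step 5: Ties in |d|, so use the tie-corrected normal approximation.
        E[W] = n(n+1)/4 = 10*11/4 = 27.5.
        Tie groups: |d|=1 (t=2), |d|=5 (t=2), |d|=8 (t=2); sum(t^3 - t) = 18.
        Var[W] = n(n+1)(2n+1)/24 - sum(t^3-t)/48 = 2310/24 - 18/48 = 95.875.
        z = (W - E[W]) / sqrt(Var[W]) = (23.5 - 27.5) / 9.7916 = -0.4085.
        Two-sided p = 2*Phi(z) = 0.682896.
Step 6: alpha = 0.1. fail to reject H0.

W+ = 23.5, W- = 31.5, W = min = 23.5, p = 0.682896, fail to reject H0.


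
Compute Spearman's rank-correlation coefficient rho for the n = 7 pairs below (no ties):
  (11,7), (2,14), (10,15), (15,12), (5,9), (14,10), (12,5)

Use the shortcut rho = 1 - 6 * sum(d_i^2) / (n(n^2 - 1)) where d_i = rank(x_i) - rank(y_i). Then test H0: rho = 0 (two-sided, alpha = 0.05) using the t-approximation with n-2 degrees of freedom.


Step 1: Rank x and y separately (midranks; no ties here).
rank(x): 11->4, 2->1, 10->3, 15->7, 5->2, 14->6, 12->5
rank(y): 7->2, 14->6, 15->7, 12->5, 9->3, 10->4, 5->1
Step 2: d_i = R_x(i) - R_y(i); compute d_i^2.
  (4-2)^2=4, (1-6)^2=25, (3-7)^2=16, (7-5)^2=4, (2-3)^2=1, (6-4)^2=4, (5-1)^2=16
sum(d^2) = 70.
Step 3: rho = 1 - 6*70 / (7*(7^2 - 1)) = 1 - 420/336 = -0.250000.
Step 4: Under H0, t = rho * sqrt((n-2)/(1-rho^2)) = -0.5774 ~ t(5).
Step 5: Two-sided p-value from the t-distribution with 5 df = 0.588724.
Step 6: alpha = 0.05. fail to reject H0.

rho = -0.2500, p = 0.588724, fail to reject H0 at alpha = 0.05.


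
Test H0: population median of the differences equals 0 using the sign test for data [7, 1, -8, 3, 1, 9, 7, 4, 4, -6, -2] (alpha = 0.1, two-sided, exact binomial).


Step 1: Discard zero differences. Original n = 11; n_eff = number of nonzero differences = 11.
Nonzero differences (with sign): +7, +1, -8, +3, +1, +9, +7, +4, +4, -6, -2
Step 2: Count signs: positive = 8, negative = 3.
Step 3: Under H0: P(positive) = 0.5, so the number of positives S ~ Bin(11, 0.5).
Step 4: Two-sided exact p-value = sum of Bin(11,0.5) probabilities at or below the observed probability = 0.226562.
Step 5: alpha = 0.1. fail to reject H0.

n_eff = 11, pos = 8, neg = 3, p = 0.226562, fail to reject H0.


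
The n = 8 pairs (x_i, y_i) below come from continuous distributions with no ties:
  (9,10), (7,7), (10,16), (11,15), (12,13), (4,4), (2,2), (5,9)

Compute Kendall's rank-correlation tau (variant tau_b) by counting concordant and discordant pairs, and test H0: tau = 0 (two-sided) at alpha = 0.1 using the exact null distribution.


Step 1: Enumerate the 28 unordered pairs (i,j) with i<j and classify each by sign(x_j-x_i) * sign(y_j-y_i).
  (1,2):dx=-2,dy=-3->C; (1,3):dx=+1,dy=+6->C; (1,4):dx=+2,dy=+5->C; (1,5):dx=+3,dy=+3->C
  (1,6):dx=-5,dy=-6->C; (1,7):dx=-7,dy=-8->C; (1,8):dx=-4,dy=-1->C; (2,3):dx=+3,dy=+9->C
  (2,4):dx=+4,dy=+8->C; (2,5):dx=+5,dy=+6->C; (2,6):dx=-3,dy=-3->C; (2,7):dx=-5,dy=-5->C
  (2,8):dx=-2,dy=+2->D; (3,4):dx=+1,dy=-1->D; (3,5):dx=+2,dy=-3->D; (3,6):dx=-6,dy=-12->C
  (3,7):dx=-8,dy=-14->C; (3,8):dx=-5,dy=-7->C; (4,5):dx=+1,dy=-2->D; (4,6):dx=-7,dy=-11->C
  (4,7):dx=-9,dy=-13->C; (4,8):dx=-6,dy=-6->C; (5,6):dx=-8,dy=-9->C; (5,7):dx=-10,dy=-11->C
  (5,8):dx=-7,dy=-4->C; (6,7):dx=-2,dy=-2->C; (6,8):dx=+1,dy=+5->C; (7,8):dx=+3,dy=+7->C
Step 2: C = 24, D = 4, total pairs = 28.
Step 3: tau = (C - D)/(n(n-1)/2) = (24 - 4)/28 = 0.714286.
Step 4: Exact two-sided p-value (enumerate n! = 40320 permutations of y under H0): p = 0.014137.
Step 5: alpha = 0.1. reject H0.

tau_b = 0.7143 (C=24, D=4), p = 0.014137, reject H0.


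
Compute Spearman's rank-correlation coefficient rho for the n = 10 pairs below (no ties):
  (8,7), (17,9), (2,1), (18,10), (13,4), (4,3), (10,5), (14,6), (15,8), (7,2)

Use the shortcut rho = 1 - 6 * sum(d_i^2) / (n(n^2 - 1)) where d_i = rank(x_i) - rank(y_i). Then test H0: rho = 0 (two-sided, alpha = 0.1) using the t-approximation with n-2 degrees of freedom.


Step 1: Rank x and y separately (midranks; no ties here).
rank(x): 8->4, 17->9, 2->1, 18->10, 13->6, 4->2, 10->5, 14->7, 15->8, 7->3
rank(y): 7->7, 9->9, 1->1, 10->10, 4->4, 3->3, 5->5, 6->6, 8->8, 2->2
Step 2: d_i = R_x(i) - R_y(i); compute d_i^2.
  (4-7)^2=9, (9-9)^2=0, (1-1)^2=0, (10-10)^2=0, (6-4)^2=4, (2-3)^2=1, (5-5)^2=0, (7-6)^2=1, (8-8)^2=0, (3-2)^2=1
sum(d^2) = 16.
Step 3: rho = 1 - 6*16 / (10*(10^2 - 1)) = 1 - 96/990 = 0.903030.
Step 4: Under H0, t = rho * sqrt((n-2)/(1-rho^2)) = 5.9457 ~ t(8).
Step 5: Two-sided p-value from the t-distribution with 8 df = 0.000344.
Step 6: alpha = 0.1. reject H0.

rho = 0.9030, p = 0.000344, reject H0 at alpha = 0.1.


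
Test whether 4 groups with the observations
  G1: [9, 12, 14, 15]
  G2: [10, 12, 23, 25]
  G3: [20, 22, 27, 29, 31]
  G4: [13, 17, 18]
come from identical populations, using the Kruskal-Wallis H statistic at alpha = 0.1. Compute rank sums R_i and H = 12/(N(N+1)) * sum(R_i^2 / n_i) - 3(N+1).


Step 1: Combine all N = 16 observations and assign midranks.
sorted (value, group, rank): (9,G1,1), (10,G2,2), (12,G1,3.5), (12,G2,3.5), (13,G4,5), (14,G1,6), (15,G1,7), (17,G4,8), (18,G4,9), (20,G3,10), (22,G3,11), (23,G2,12), (25,G2,13), (27,G3,14), (29,G3,15), (31,G3,16)
Step 2: Sum ranks within each group.
R_1 = 17.5 (n_1 = 4)
R_2 = 30.5 (n_2 = 4)
R_3 = 66 (n_3 = 5)
R_4 = 22 (n_4 = 3)
Step 3: H = 12/(N(N+1)) * sum(R_i^2/n_i) - 3(N+1)
     = 12/(16*17) * (17.5^2/4 + 30.5^2/4 + 66^2/5 + 22^2/3) - 3*17
     = 0.044118 * 1341.66 - 51
     = 8.190809.
Step 4: Ties present; correction factor C = 1 - 6/(16^3 - 16) = 0.998529. Corrected H = 8.190809 / 0.998529 = 8.202872.
Step 5: Under H0, H ~ chi^2(3); p-value = 0.042000.
Step 6: alpha = 0.1. reject H0.

H = 8.2029, df = 3, p = 0.042000, reject H0.


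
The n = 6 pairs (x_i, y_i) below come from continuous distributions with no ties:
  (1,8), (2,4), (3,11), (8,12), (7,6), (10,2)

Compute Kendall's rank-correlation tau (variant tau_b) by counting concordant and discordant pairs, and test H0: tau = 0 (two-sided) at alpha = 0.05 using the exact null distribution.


Step 1: Enumerate the 15 unordered pairs (i,j) with i<j and classify each by sign(x_j-x_i) * sign(y_j-y_i).
  (1,2):dx=+1,dy=-4->D; (1,3):dx=+2,dy=+3->C; (1,4):dx=+7,dy=+4->C; (1,5):dx=+6,dy=-2->D
  (1,6):dx=+9,dy=-6->D; (2,3):dx=+1,dy=+7->C; (2,4):dx=+6,dy=+8->C; (2,5):dx=+5,dy=+2->C
  (2,6):dx=+8,dy=-2->D; (3,4):dx=+5,dy=+1->C; (3,5):dx=+4,dy=-5->D; (3,6):dx=+7,dy=-9->D
  (4,5):dx=-1,dy=-6->C; (4,6):dx=+2,dy=-10->D; (5,6):dx=+3,dy=-4->D
Step 2: C = 7, D = 8, total pairs = 15.
Step 3: tau = (C - D)/(n(n-1)/2) = (7 - 8)/15 = -0.066667.
Step 4: Exact two-sided p-value (enumerate n! = 720 permutations of y under H0): p = 1.000000.
Step 5: alpha = 0.05. fail to reject H0.

tau_b = -0.0667 (C=7, D=8), p = 1.000000, fail to reject H0.


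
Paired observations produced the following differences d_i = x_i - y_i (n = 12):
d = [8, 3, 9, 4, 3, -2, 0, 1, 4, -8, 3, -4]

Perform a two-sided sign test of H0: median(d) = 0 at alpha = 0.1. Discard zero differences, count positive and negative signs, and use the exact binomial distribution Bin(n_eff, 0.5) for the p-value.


Step 1: Discard zero differences. Original n = 12; n_eff = number of nonzero differences = 11.
Nonzero differences (with sign): +8, +3, +9, +4, +3, -2, +1, +4, -8, +3, -4
Step 2: Count signs: positive = 8, negative = 3.
Step 3: Under H0: P(positive) = 0.5, so the number of positives S ~ Bin(11, 0.5).
Step 4: Two-sided exact p-value = sum of Bin(11,0.5) probabilities at or below the observed probability = 0.226562.
Step 5: alpha = 0.1. fail to reject H0.

n_eff = 11, pos = 8, neg = 3, p = 0.226562, fail to reject H0.


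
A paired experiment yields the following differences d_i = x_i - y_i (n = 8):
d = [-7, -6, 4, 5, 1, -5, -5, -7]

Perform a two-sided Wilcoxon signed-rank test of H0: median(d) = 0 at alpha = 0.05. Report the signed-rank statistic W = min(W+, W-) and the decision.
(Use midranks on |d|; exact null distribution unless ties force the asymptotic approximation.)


Step 1: Drop any zero differences (none here) and take |d_i|.
|d| = [7, 6, 4, 5, 1, 5, 5, 7]
Step 2: Midrank |d_i| (ties get averaged ranks).
ranks: |7|->7.5, |6|->6, |4|->2, |5|->4, |1|->1, |5|->4, |5|->4, |7|->7.5
Step 3: Attach original signs; sum ranks with positive sign and with negative sign.
W+ = 2 + 4 + 1 = 7
W- = 7.5 + 6 + 4 + 4 + 7.5 = 29
(Check: W+ + W- = 36 should equal n(n+1)/2 = 36.)
Step 4: Test statistic W = min(W+, W-) = 7.
Step 5: Ties in |d|, so use the tie-corrected normal approximation.
        E[W] = n(n+1)/4 = 8*9/4 = 18.
        Tie groups: |d|=5 (t=3), |d|=7 (t=2); sum(t^3 - t) = 30.
        Var[W] = n(n+1)(2n+1)/24 - sum(t^3-t)/48 = 1224/24 - 30/48 = 50.375.
        z = (W - E[W]) / sqrt(Var[W]) = (7 - 18) / 7.0975 = -1.5498.
        Two-sided p = 2*Phi(z) = 0.121181.
Step 6: alpha = 0.05. fail to reject H0.

W+ = 7, W- = 29, W = min = 7, p = 0.121181, fail to reject H0.


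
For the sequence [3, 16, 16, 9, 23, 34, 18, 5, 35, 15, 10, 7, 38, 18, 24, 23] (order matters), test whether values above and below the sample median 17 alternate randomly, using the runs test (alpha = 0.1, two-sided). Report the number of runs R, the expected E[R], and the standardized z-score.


Step 1: Compute median = 17; label A = above, B = below.
Labels in order: BBBBAAABABBBAAAA  (n_A = 8, n_B = 8)
Step 2: Count runs R = 6.
Step 3: Under H0 (random ordering), E[R] = 2*n_A*n_B/(n_A+n_B) + 1 = 2*8*8/16 + 1 = 9.0000.
        Var[R] = 2*n_A*n_B*(2*n_A*n_B - n_A - n_B) / ((n_A+n_B)^2 * (n_A+n_B-1)) = 14336/3840 = 3.7333.
        SD[R] = 1.9322.
Step 4: Continuity-corrected z = (R + 0.5 - E[R]) / SD[R] = (6 + 0.5 - 9.0000) / 1.9322 = -1.2939.
Step 5: Two-sided p-value via normal approximation = 2*(1 - Phi(|z|)) = 0.195709.
Step 6: alpha = 0.1. fail to reject H0.

R = 6, z = -1.2939, p = 0.195709, fail to reject H0.


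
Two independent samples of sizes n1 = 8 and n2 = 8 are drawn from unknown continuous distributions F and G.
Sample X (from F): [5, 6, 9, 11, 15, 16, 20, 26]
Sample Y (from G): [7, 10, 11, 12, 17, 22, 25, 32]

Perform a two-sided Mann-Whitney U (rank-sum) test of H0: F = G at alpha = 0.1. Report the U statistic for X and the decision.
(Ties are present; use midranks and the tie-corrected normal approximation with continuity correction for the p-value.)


Step 1: Combine and sort all 16 observations; assign midranks.
sorted (value, group): (5,X), (6,X), (7,Y), (9,X), (10,Y), (11,X), (11,Y), (12,Y), (15,X), (16,X), (17,Y), (20,X), (22,Y), (25,Y), (26,X), (32,Y)
ranks: 5->1, 6->2, 7->3, 9->4, 10->5, 11->6.5, 11->6.5, 12->8, 15->9, 16->10, 17->11, 20->12, 22->13, 25->14, 26->15, 32->16
Step 2: Rank sum for X: R1 = 1 + 2 + 4 + 6.5 + 9 + 10 + 12 + 15 = 59.5.
Step 3: U_X = R1 - n1(n1+1)/2 = 59.5 - 8*9/2 = 59.5 - 36 = 23.5.
       U_Y = n1*n2 - U_X = 64 - 23.5 = 40.5.
Step 4: Ties are present, so use the tie-corrected normal approximation (with continuity correction) for the p-value.
Step 5: p-value = 0.400468; compare to alpha = 0.1. fail to reject H0.

U_X = 23.5, p = 0.400468, fail to reject H0 at alpha = 0.1.


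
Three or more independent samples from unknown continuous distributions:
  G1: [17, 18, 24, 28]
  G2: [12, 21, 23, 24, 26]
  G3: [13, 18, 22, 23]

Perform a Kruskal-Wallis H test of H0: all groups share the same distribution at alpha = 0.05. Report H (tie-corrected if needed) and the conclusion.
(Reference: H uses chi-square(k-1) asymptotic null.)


Step 1: Combine all N = 13 observations and assign midranks.
sorted (value, group, rank): (12,G2,1), (13,G3,2), (17,G1,3), (18,G1,4.5), (18,G3,4.5), (21,G2,6), (22,G3,7), (23,G2,8.5), (23,G3,8.5), (24,G1,10.5), (24,G2,10.5), (26,G2,12), (28,G1,13)
Step 2: Sum ranks within each group.
R_1 = 31 (n_1 = 4)
R_2 = 38 (n_2 = 5)
R_3 = 22 (n_3 = 4)
Step 3: H = 12/(N(N+1)) * sum(R_i^2/n_i) - 3(N+1)
     = 12/(13*14) * (31^2/4 + 38^2/5 + 22^2/4) - 3*14
     = 0.065934 * 650.05 - 42
     = 0.860440.
Step 4: Ties present; correction factor C = 1 - 18/(13^3 - 13) = 0.991758. Corrected H = 0.860440 / 0.991758 = 0.867590.
Step 5: Under H0, H ~ chi^2(2); p-value = 0.648045.
Step 6: alpha = 0.05. fail to reject H0.

H = 0.8676, df = 2, p = 0.648045, fail to reject H0.


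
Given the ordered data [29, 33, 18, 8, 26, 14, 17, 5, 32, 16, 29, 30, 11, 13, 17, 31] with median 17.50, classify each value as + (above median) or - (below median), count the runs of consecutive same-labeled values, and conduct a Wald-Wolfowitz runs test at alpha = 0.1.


Step 1: Compute median = 17.50; label A = above, B = below.
Labels in order: AAABABBBABAABBBA  (n_A = 8, n_B = 8)
Step 2: Count runs R = 9.
Step 3: Under H0 (random ordering), E[R] = 2*n_A*n_B/(n_A+n_B) + 1 = 2*8*8/16 + 1 = 9.0000.
        Var[R] = 2*n_A*n_B*(2*n_A*n_B - n_A - n_B) / ((n_A+n_B)^2 * (n_A+n_B-1)) = 14336/3840 = 3.7333.
        SD[R] = 1.9322.
Step 4: R = E[R], so z = 0 with no continuity correction.
Step 5: Two-sided p-value via normal approximation = 2*(1 - Phi(|z|)) = 1.000000.
Step 6: alpha = 0.1. fail to reject H0.

R = 9, z = 0.0000, p = 1.000000, fail to reject H0.


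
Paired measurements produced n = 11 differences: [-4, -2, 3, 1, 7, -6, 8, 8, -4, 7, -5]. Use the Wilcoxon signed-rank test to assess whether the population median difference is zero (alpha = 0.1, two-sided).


Step 1: Drop any zero differences (none here) and take |d_i|.
|d| = [4, 2, 3, 1, 7, 6, 8, 8, 4, 7, 5]
Step 2: Midrank |d_i| (ties get averaged ranks).
ranks: |4|->4.5, |2|->2, |3|->3, |1|->1, |7|->8.5, |6|->7, |8|->10.5, |8|->10.5, |4|->4.5, |7|->8.5, |5|->6
Step 3: Attach original signs; sum ranks with positive sign and with negative sign.
W+ = 3 + 1 + 8.5 + 10.5 + 10.5 + 8.5 = 42
W- = 4.5 + 2 + 7 + 4.5 + 6 = 24
(Check: W+ + W- = 66 should equal n(n+1)/2 = 66.)
Step 4: Test statistic W = min(W+, W-) = 24.
Step 5: Ties in |d|, so use the tie-corrected normal approximation.
        E[W] = n(n+1)/4 = 11*12/4 = 33.
        Tie groups: |d|=4 (t=2), |d|=7 (t=2), |d|=8 (t=2); sum(t^3 - t) = 18.
        Var[W] = n(n+1)(2n+1)/24 - sum(t^3-t)/48 = 3036/24 - 18/48 = 126.125.
        z = (W - E[W]) / sqrt(Var[W]) = (24 - 33) / 11.2305 = -0.8014.
        Two-sided p = 2*Phi(z) = 0.422908.
Step 6: alpha = 0.1. fail to reject H0.

W+ = 42, W- = 24, W = min = 24, p = 0.422908, fail to reject H0.


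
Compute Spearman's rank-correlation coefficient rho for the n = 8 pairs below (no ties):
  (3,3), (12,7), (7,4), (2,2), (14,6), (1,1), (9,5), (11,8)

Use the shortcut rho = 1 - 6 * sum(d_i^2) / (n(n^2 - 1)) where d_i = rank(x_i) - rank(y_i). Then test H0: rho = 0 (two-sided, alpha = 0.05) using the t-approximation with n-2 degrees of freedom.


Step 1: Rank x and y separately (midranks; no ties here).
rank(x): 3->3, 12->7, 7->4, 2->2, 14->8, 1->1, 9->5, 11->6
rank(y): 3->3, 7->7, 4->4, 2->2, 6->6, 1->1, 5->5, 8->8
Step 2: d_i = R_x(i) - R_y(i); compute d_i^2.
  (3-3)^2=0, (7-7)^2=0, (4-4)^2=0, (2-2)^2=0, (8-6)^2=4, (1-1)^2=0, (5-5)^2=0, (6-8)^2=4
sum(d^2) = 8.
Step 3: rho = 1 - 6*8 / (8*(8^2 - 1)) = 1 - 48/504 = 0.904762.
Step 4: Under H0, t = rho * sqrt((n-2)/(1-rho^2)) = 5.2034 ~ t(6).
Step 5: Two-sided p-value from the t-distribution with 6 df = 0.002008.
Step 6: alpha = 0.05. reject H0.

rho = 0.9048, p = 0.002008, reject H0 at alpha = 0.05.


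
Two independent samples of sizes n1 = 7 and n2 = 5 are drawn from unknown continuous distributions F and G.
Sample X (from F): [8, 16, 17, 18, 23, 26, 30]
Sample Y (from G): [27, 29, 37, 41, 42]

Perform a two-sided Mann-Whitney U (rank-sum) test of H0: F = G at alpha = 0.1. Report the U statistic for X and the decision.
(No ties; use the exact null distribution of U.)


Step 1: Combine and sort all 12 observations; assign midranks.
sorted (value, group): (8,X), (16,X), (17,X), (18,X), (23,X), (26,X), (27,Y), (29,Y), (30,X), (37,Y), (41,Y), (42,Y)
ranks: 8->1, 16->2, 17->3, 18->4, 23->5, 26->6, 27->7, 29->8, 30->9, 37->10, 41->11, 42->12
Step 2: Rank sum for X: R1 = 1 + 2 + 3 + 4 + 5 + 6 + 9 = 30.
Step 3: U_X = R1 - n1(n1+1)/2 = 30 - 7*8/2 = 30 - 28 = 2.
       U_Y = n1*n2 - U_X = 35 - 2 = 33.
Step 4: No ties, so the exact null distribution of U (based on enumerating the C(12,7) = 792 equally likely rank assignments) gives the two-sided p-value.
Step 5: p-value = 0.010101; compare to alpha = 0.1. reject H0.

U_X = 2, p = 0.010101, reject H0 at alpha = 0.1.


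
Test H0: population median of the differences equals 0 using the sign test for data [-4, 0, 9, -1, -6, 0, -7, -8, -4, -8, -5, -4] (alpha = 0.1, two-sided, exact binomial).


Step 1: Discard zero differences. Original n = 12; n_eff = number of nonzero differences = 10.
Nonzero differences (with sign): -4, +9, -1, -6, -7, -8, -4, -8, -5, -4
Step 2: Count signs: positive = 1, negative = 9.
Step 3: Under H0: P(positive) = 0.5, so the number of positives S ~ Bin(10, 0.5).
Step 4: Two-sided exact p-value = sum of Bin(10,0.5) probabilities at or below the observed probability = 0.021484.
Step 5: alpha = 0.1. reject H0.

n_eff = 10, pos = 1, neg = 9, p = 0.021484, reject H0.


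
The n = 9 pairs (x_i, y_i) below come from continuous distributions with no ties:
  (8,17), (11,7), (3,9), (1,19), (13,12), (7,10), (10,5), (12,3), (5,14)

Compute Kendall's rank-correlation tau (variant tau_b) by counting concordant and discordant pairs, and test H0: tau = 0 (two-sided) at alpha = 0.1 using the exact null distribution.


Step 1: Enumerate the 36 unordered pairs (i,j) with i<j and classify each by sign(x_j-x_i) * sign(y_j-y_i).
  (1,2):dx=+3,dy=-10->D; (1,3):dx=-5,dy=-8->C; (1,4):dx=-7,dy=+2->D; (1,5):dx=+5,dy=-5->D
  (1,6):dx=-1,dy=-7->C; (1,7):dx=+2,dy=-12->D; (1,8):dx=+4,dy=-14->D; (1,9):dx=-3,dy=-3->C
  (2,3):dx=-8,dy=+2->D; (2,4):dx=-10,dy=+12->D; (2,5):dx=+2,dy=+5->C; (2,6):dx=-4,dy=+3->D
  (2,7):dx=-1,dy=-2->C; (2,8):dx=+1,dy=-4->D; (2,9):dx=-6,dy=+7->D; (3,4):dx=-2,dy=+10->D
  (3,5):dx=+10,dy=+3->C; (3,6):dx=+4,dy=+1->C; (3,7):dx=+7,dy=-4->D; (3,8):dx=+9,dy=-6->D
  (3,9):dx=+2,dy=+5->C; (4,5):dx=+12,dy=-7->D; (4,6):dx=+6,dy=-9->D; (4,7):dx=+9,dy=-14->D
  (4,8):dx=+11,dy=-16->D; (4,9):dx=+4,dy=-5->D; (5,6):dx=-6,dy=-2->C; (5,7):dx=-3,dy=-7->C
  (5,8):dx=-1,dy=-9->C; (5,9):dx=-8,dy=+2->D; (6,7):dx=+3,dy=-5->D; (6,8):dx=+5,dy=-7->D
  (6,9):dx=-2,dy=+4->D; (7,8):dx=+2,dy=-2->D; (7,9):dx=-5,dy=+9->D; (8,9):dx=-7,dy=+11->D
Step 2: C = 11, D = 25, total pairs = 36.
Step 3: tau = (C - D)/(n(n-1)/2) = (11 - 25)/36 = -0.388889.
Step 4: Exact two-sided p-value (enumerate n! = 362880 permutations of y under H0): p = 0.180181.
Step 5: alpha = 0.1. fail to reject H0.

tau_b = -0.3889 (C=11, D=25), p = 0.180181, fail to reject H0.


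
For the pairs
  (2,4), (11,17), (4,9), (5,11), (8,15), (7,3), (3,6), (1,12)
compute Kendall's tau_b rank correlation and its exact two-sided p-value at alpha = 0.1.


Step 1: Enumerate the 28 unordered pairs (i,j) with i<j and classify each by sign(x_j-x_i) * sign(y_j-y_i).
  (1,2):dx=+9,dy=+13->C; (1,3):dx=+2,dy=+5->C; (1,4):dx=+3,dy=+7->C; (1,5):dx=+6,dy=+11->C
  (1,6):dx=+5,dy=-1->D; (1,7):dx=+1,dy=+2->C; (1,8):dx=-1,dy=+8->D; (2,3):dx=-7,dy=-8->C
  (2,4):dx=-6,dy=-6->C; (2,5):dx=-3,dy=-2->C; (2,6):dx=-4,dy=-14->C; (2,7):dx=-8,dy=-11->C
  (2,8):dx=-10,dy=-5->C; (3,4):dx=+1,dy=+2->C; (3,5):dx=+4,dy=+6->C; (3,6):dx=+3,dy=-6->D
  (3,7):dx=-1,dy=-3->C; (3,8):dx=-3,dy=+3->D; (4,5):dx=+3,dy=+4->C; (4,6):dx=+2,dy=-8->D
  (4,7):dx=-2,dy=-5->C; (4,8):dx=-4,dy=+1->D; (5,6):dx=-1,dy=-12->C; (5,7):dx=-5,dy=-9->C
  (5,8):dx=-7,dy=-3->C; (6,7):dx=-4,dy=+3->D; (6,8):dx=-6,dy=+9->D; (7,8):dx=-2,dy=+6->D
Step 2: C = 19, D = 9, total pairs = 28.
Step 3: tau = (C - D)/(n(n-1)/2) = (19 - 9)/28 = 0.357143.
Step 4: Exact two-sided p-value (enumerate n! = 40320 permutations of y under H0): p = 0.275099.
Step 5: alpha = 0.1. fail to reject H0.

tau_b = 0.3571 (C=19, D=9), p = 0.275099, fail to reject H0.


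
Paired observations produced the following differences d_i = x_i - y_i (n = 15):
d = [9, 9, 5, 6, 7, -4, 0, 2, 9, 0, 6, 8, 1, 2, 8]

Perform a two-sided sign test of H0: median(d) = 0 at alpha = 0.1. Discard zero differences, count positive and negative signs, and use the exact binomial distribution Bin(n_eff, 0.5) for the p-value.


Step 1: Discard zero differences. Original n = 15; n_eff = number of nonzero differences = 13.
Nonzero differences (with sign): +9, +9, +5, +6, +7, -4, +2, +9, +6, +8, +1, +2, +8
Step 2: Count signs: positive = 12, negative = 1.
Step 3: Under H0: P(positive) = 0.5, so the number of positives S ~ Bin(13, 0.5).
Step 4: Two-sided exact p-value = sum of Bin(13,0.5) probabilities at or below the observed probability = 0.003418.
Step 5: alpha = 0.1. reject H0.

n_eff = 13, pos = 12, neg = 1, p = 0.003418, reject H0.


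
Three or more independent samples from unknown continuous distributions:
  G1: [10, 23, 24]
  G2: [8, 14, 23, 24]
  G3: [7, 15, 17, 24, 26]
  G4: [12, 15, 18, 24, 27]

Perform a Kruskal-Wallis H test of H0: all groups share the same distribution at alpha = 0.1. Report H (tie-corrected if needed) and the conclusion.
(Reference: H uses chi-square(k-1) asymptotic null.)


Step 1: Combine all N = 17 observations and assign midranks.
sorted (value, group, rank): (7,G3,1), (8,G2,2), (10,G1,3), (12,G4,4), (14,G2,5), (15,G3,6.5), (15,G4,6.5), (17,G3,8), (18,G4,9), (23,G1,10.5), (23,G2,10.5), (24,G1,13.5), (24,G2,13.5), (24,G3,13.5), (24,G4,13.5), (26,G3,16), (27,G4,17)
Step 2: Sum ranks within each group.
R_1 = 27 (n_1 = 3)
R_2 = 31 (n_2 = 4)
R_3 = 45 (n_3 = 5)
R_4 = 50 (n_4 = 5)
Step 3: H = 12/(N(N+1)) * sum(R_i^2/n_i) - 3(N+1)
     = 12/(17*18) * (27^2/3 + 31^2/4 + 45^2/5 + 50^2/5) - 3*18
     = 0.039216 * 1388.25 - 54
     = 0.441176.
Step 4: Ties present; correction factor C = 1 - 72/(17^3 - 17) = 0.985294. Corrected H = 0.441176 / 0.985294 = 0.447761.
Step 5: Under H0, H ~ chi^2(3); p-value = 0.930209.
Step 6: alpha = 0.1. fail to reject H0.

H = 0.4478, df = 3, p = 0.930209, fail to reject H0.


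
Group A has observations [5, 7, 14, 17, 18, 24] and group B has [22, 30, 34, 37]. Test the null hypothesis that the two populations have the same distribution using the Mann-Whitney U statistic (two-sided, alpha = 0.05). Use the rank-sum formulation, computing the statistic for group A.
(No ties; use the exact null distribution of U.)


Step 1: Combine and sort all 10 observations; assign midranks.
sorted (value, group): (5,X), (7,X), (14,X), (17,X), (18,X), (22,Y), (24,X), (30,Y), (34,Y), (37,Y)
ranks: 5->1, 7->2, 14->3, 17->4, 18->5, 22->6, 24->7, 30->8, 34->9, 37->10
Step 2: Rank sum for X: R1 = 1 + 2 + 3 + 4 + 5 + 7 = 22.
Step 3: U_X = R1 - n1(n1+1)/2 = 22 - 6*7/2 = 22 - 21 = 1.
       U_Y = n1*n2 - U_X = 24 - 1 = 23.
Step 4: No ties, so the exact null distribution of U (based on enumerating the C(10,6) = 210 equally likely rank assignments) gives the two-sided p-value.
Step 5: p-value = 0.019048; compare to alpha = 0.05. reject H0.

U_X = 1, p = 0.019048, reject H0 at alpha = 0.05.


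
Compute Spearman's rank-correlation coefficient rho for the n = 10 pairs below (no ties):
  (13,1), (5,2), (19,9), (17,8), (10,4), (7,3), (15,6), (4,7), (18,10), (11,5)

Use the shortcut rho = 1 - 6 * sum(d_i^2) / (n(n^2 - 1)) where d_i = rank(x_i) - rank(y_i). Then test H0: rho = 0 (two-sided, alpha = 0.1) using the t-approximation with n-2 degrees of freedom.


Step 1: Rank x and y separately (midranks; no ties here).
rank(x): 13->6, 5->2, 19->10, 17->8, 10->4, 7->3, 15->7, 4->1, 18->9, 11->5
rank(y): 1->1, 2->2, 9->9, 8->8, 4->4, 3->3, 6->6, 7->7, 10->10, 5->5
Step 2: d_i = R_x(i) - R_y(i); compute d_i^2.
  (6-1)^2=25, (2-2)^2=0, (10-9)^2=1, (8-8)^2=0, (4-4)^2=0, (3-3)^2=0, (7-6)^2=1, (1-7)^2=36, (9-10)^2=1, (5-5)^2=0
sum(d^2) = 64.
Step 3: rho = 1 - 6*64 / (10*(10^2 - 1)) = 1 - 384/990 = 0.612121.
Step 4: Under H0, t = rho * sqrt((n-2)/(1-rho^2)) = 2.1895 ~ t(8).
Step 5: Two-sided p-value from the t-distribution with 8 df = 0.059972.
Step 6: alpha = 0.1. reject H0.

rho = 0.6121, p = 0.059972, reject H0 at alpha = 0.1.


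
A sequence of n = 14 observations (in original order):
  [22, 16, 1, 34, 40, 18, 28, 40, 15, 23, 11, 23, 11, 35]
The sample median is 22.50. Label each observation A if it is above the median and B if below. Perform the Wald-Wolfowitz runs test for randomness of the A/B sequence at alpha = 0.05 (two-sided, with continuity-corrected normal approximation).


Step 1: Compute median = 22.50; label A = above, B = below.
Labels in order: BBBAABAABABABA  (n_A = 7, n_B = 7)
Step 2: Count runs R = 10.
Step 3: Under H0 (random ordering), E[R] = 2*n_A*n_B/(n_A+n_B) + 1 = 2*7*7/14 + 1 = 8.0000.
        Var[R] = 2*n_A*n_B*(2*n_A*n_B - n_A - n_B) / ((n_A+n_B)^2 * (n_A+n_B-1)) = 8232/2548 = 3.2308.
        SD[R] = 1.7974.
Step 4: Continuity-corrected z = (R - 0.5 - E[R]) / SD[R] = (10 - 0.5 - 8.0000) / 1.7974 = 0.8345.
Step 5: Two-sided p-value via normal approximation = 2*(1 - Phi(|z|)) = 0.403986.
Step 6: alpha = 0.05. fail to reject H0.

R = 10, z = 0.8345, p = 0.403986, fail to reject H0.


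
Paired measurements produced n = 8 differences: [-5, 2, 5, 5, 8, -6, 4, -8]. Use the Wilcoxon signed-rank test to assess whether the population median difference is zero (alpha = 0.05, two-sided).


Step 1: Drop any zero differences (none here) and take |d_i|.
|d| = [5, 2, 5, 5, 8, 6, 4, 8]
Step 2: Midrank |d_i| (ties get averaged ranks).
ranks: |5|->4, |2|->1, |5|->4, |5|->4, |8|->7.5, |6|->6, |4|->2, |8|->7.5
Step 3: Attach original signs; sum ranks with positive sign and with negative sign.
W+ = 1 + 4 + 4 + 7.5 + 2 = 18.5
W- = 4 + 6 + 7.5 = 17.5
(Check: W+ + W- = 36 should equal n(n+1)/2 = 36.)
Step 4: Test statistic W = min(W+, W-) = 17.5.
Step 5: Ties in |d|, so use the tie-corrected normal approximation.
        E[W] = n(n+1)/4 = 8*9/4 = 18.
        Tie groups: |d|=5 (t=3), |d|=8 (t=2); sum(t^3 - t) = 30.
        Var[W] = n(n+1)(2n+1)/24 - sum(t^3-t)/48 = 1224/24 - 30/48 = 50.375.
        z = (W - E[W]) / sqrt(Var[W]) = (17.5 - 18) / 7.0975 = -0.0704.
        Two-sided p = 2*Phi(z) = 0.943838.
Step 6: alpha = 0.05. fail to reject H0.

W+ = 18.5, W- = 17.5, W = min = 17.5, p = 0.943838, fail to reject H0.


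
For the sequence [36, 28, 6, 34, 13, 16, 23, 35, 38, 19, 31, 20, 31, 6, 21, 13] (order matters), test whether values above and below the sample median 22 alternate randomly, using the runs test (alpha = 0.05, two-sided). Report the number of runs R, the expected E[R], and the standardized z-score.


Step 1: Compute median = 22; label A = above, B = below.
Labels in order: AABABBAAABABABBB  (n_A = 8, n_B = 8)
Step 2: Count runs R = 10.
Step 3: Under H0 (random ordering), E[R] = 2*n_A*n_B/(n_A+n_B) + 1 = 2*8*8/16 + 1 = 9.0000.
        Var[R] = 2*n_A*n_B*(2*n_A*n_B - n_A - n_B) / ((n_A+n_B)^2 * (n_A+n_B-1)) = 14336/3840 = 3.7333.
        SD[R] = 1.9322.
Step 4: Continuity-corrected z = (R - 0.5 - E[R]) / SD[R] = (10 - 0.5 - 9.0000) / 1.9322 = 0.2588.
Step 5: Two-sided p-value via normal approximation = 2*(1 - Phi(|z|)) = 0.795809.
Step 6: alpha = 0.05. fail to reject H0.

R = 10, z = 0.2588, p = 0.795809, fail to reject H0.


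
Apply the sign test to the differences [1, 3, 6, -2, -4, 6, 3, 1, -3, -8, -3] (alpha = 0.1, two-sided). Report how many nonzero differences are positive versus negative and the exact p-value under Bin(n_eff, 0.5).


Step 1: Discard zero differences. Original n = 11; n_eff = number of nonzero differences = 11.
Nonzero differences (with sign): +1, +3, +6, -2, -4, +6, +3, +1, -3, -8, -3
Step 2: Count signs: positive = 6, negative = 5.
Step 3: Under H0: P(positive) = 0.5, so the number of positives S ~ Bin(11, 0.5).
Step 4: Two-sided exact p-value = sum of Bin(11,0.5) probabilities at or below the observed probability = 1.000000.
Step 5: alpha = 0.1. fail to reject H0.

n_eff = 11, pos = 6, neg = 5, p = 1.000000, fail to reject H0.


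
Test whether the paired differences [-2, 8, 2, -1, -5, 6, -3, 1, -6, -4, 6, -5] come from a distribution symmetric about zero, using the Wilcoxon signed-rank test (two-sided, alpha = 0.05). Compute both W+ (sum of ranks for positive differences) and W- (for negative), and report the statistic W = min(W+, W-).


Step 1: Drop any zero differences (none here) and take |d_i|.
|d| = [2, 8, 2, 1, 5, 6, 3, 1, 6, 4, 6, 5]
Step 2: Midrank |d_i| (ties get averaged ranks).
ranks: |2|->3.5, |8|->12, |2|->3.5, |1|->1.5, |5|->7.5, |6|->10, |3|->5, |1|->1.5, |6|->10, |4|->6, |6|->10, |5|->7.5
Step 3: Attach original signs; sum ranks with positive sign and with negative sign.
W+ = 12 + 3.5 + 10 + 1.5 + 10 = 37
W- = 3.5 + 1.5 + 7.5 + 5 + 10 + 6 + 7.5 = 41
(Check: W+ + W- = 78 should equal n(n+1)/2 = 78.)
Step 4: Test statistic W = min(W+, W-) = 37.
Step 5: Ties in |d|, so use the tie-corrected normal approximation.
        E[W] = n(n+1)/4 = 12*13/4 = 39.
        Tie groups: |d|=1 (t=2), |d|=2 (t=2), |d|=5 (t=2), |d|=6 (t=3); sum(t^3 - t) = 42.
        Var[W] = n(n+1)(2n+1)/24 - sum(t^3-t)/48 = 3900/24 - 42/48 = 161.625.
        z = (W - E[W]) / sqrt(Var[W]) = (37 - 39) / 12.7132 = -0.1573.
        Two-sided p = 2*Phi(z) = 0.874995.
Step 6: alpha = 0.05. fail to reject H0.

W+ = 37, W- = 41, W = min = 37, p = 0.874995, fail to reject H0.


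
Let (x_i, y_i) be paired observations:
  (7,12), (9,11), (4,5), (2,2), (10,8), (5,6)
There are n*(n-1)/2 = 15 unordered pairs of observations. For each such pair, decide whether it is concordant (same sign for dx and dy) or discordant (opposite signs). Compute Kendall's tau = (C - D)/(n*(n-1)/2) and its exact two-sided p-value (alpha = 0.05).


Step 1: Enumerate the 15 unordered pairs (i,j) with i<j and classify each by sign(x_j-x_i) * sign(y_j-y_i).
  (1,2):dx=+2,dy=-1->D; (1,3):dx=-3,dy=-7->C; (1,4):dx=-5,dy=-10->C; (1,5):dx=+3,dy=-4->D
  (1,6):dx=-2,dy=-6->C; (2,3):dx=-5,dy=-6->C; (2,4):dx=-7,dy=-9->C; (2,5):dx=+1,dy=-3->D
  (2,6):dx=-4,dy=-5->C; (3,4):dx=-2,dy=-3->C; (3,5):dx=+6,dy=+3->C; (3,6):dx=+1,dy=+1->C
  (4,5):dx=+8,dy=+6->C; (4,6):dx=+3,dy=+4->C; (5,6):dx=-5,dy=-2->C
Step 2: C = 12, D = 3, total pairs = 15.
Step 3: tau = (C - D)/(n(n-1)/2) = (12 - 3)/15 = 0.600000.
Step 4: Exact two-sided p-value (enumerate n! = 720 permutations of y under H0): p = 0.136111.
Step 5: alpha = 0.05. fail to reject H0.

tau_b = 0.6000 (C=12, D=3), p = 0.136111, fail to reject H0.


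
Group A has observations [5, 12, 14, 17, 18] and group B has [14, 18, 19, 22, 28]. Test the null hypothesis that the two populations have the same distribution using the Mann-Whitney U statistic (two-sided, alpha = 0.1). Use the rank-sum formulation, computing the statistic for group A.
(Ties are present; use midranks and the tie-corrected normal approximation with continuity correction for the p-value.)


Step 1: Combine and sort all 10 observations; assign midranks.
sorted (value, group): (5,X), (12,X), (14,X), (14,Y), (17,X), (18,X), (18,Y), (19,Y), (22,Y), (28,Y)
ranks: 5->1, 12->2, 14->3.5, 14->3.5, 17->5, 18->6.5, 18->6.5, 19->8, 22->9, 28->10
Step 2: Rank sum for X: R1 = 1 + 2 + 3.5 + 5 + 6.5 = 18.
Step 3: U_X = R1 - n1(n1+1)/2 = 18 - 5*6/2 = 18 - 15 = 3.
       U_Y = n1*n2 - U_X = 25 - 3 = 22.
Step 4: Ties are present, so use the tie-corrected normal approximation (with continuity correction) for the p-value.
Step 5: p-value = 0.058553; compare to alpha = 0.1. reject H0.

U_X = 3, p = 0.058553, reject H0 at alpha = 0.1.


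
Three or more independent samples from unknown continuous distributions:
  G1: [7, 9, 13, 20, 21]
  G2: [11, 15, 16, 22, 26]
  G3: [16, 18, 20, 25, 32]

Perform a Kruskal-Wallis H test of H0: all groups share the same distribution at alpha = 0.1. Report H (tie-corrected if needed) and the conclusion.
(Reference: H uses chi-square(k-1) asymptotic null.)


Step 1: Combine all N = 15 observations and assign midranks.
sorted (value, group, rank): (7,G1,1), (9,G1,2), (11,G2,3), (13,G1,4), (15,G2,5), (16,G2,6.5), (16,G3,6.5), (18,G3,8), (20,G1,9.5), (20,G3,9.5), (21,G1,11), (22,G2,12), (25,G3,13), (26,G2,14), (32,G3,15)
Step 2: Sum ranks within each group.
R_1 = 27.5 (n_1 = 5)
R_2 = 40.5 (n_2 = 5)
R_3 = 52 (n_3 = 5)
Step 3: H = 12/(N(N+1)) * sum(R_i^2/n_i) - 3(N+1)
     = 12/(15*16) * (27.5^2/5 + 40.5^2/5 + 52^2/5) - 3*16
     = 0.050000 * 1020.1 - 48
     = 3.005000.
Step 4: Ties present; correction factor C = 1 - 12/(15^3 - 15) = 0.996429. Corrected H = 3.005000 / 0.996429 = 3.015771.
Step 5: Under H0, H ~ chi^2(2); p-value = 0.221378.
Step 6: alpha = 0.1. fail to reject H0.

H = 3.0158, df = 2, p = 0.221378, fail to reject H0.


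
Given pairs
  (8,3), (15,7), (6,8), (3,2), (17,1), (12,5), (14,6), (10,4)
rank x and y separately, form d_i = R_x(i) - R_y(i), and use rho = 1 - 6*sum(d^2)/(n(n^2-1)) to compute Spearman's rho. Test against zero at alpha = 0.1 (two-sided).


Step 1: Rank x and y separately (midranks; no ties here).
rank(x): 8->3, 15->7, 6->2, 3->1, 17->8, 12->5, 14->6, 10->4
rank(y): 3->3, 7->7, 8->8, 2->2, 1->1, 5->5, 6->6, 4->4
Step 2: d_i = R_x(i) - R_y(i); compute d_i^2.
  (3-3)^2=0, (7-7)^2=0, (2-8)^2=36, (1-2)^2=1, (8-1)^2=49, (5-5)^2=0, (6-6)^2=0, (4-4)^2=0
sum(d^2) = 86.
Step 3: rho = 1 - 6*86 / (8*(8^2 - 1)) = 1 - 516/504 = -0.023810.
Step 4: Under H0, t = rho * sqrt((n-2)/(1-rho^2)) = -0.0583 ~ t(6).
Step 5: Two-sided p-value from the t-distribution with 6 df = 0.955374.
Step 6: alpha = 0.1. fail to reject H0.

rho = -0.0238, p = 0.955374, fail to reject H0 at alpha = 0.1.


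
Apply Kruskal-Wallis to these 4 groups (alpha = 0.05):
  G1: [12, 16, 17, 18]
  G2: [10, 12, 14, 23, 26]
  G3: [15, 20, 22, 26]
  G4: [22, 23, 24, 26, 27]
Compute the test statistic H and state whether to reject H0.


Step 1: Combine all N = 18 observations and assign midranks.
sorted (value, group, rank): (10,G2,1), (12,G1,2.5), (12,G2,2.5), (14,G2,4), (15,G3,5), (16,G1,6), (17,G1,7), (18,G1,8), (20,G3,9), (22,G3,10.5), (22,G4,10.5), (23,G2,12.5), (23,G4,12.5), (24,G4,14), (26,G2,16), (26,G3,16), (26,G4,16), (27,G4,18)
Step 2: Sum ranks within each group.
R_1 = 23.5 (n_1 = 4)
R_2 = 36 (n_2 = 5)
R_3 = 40.5 (n_3 = 4)
R_4 = 71 (n_4 = 5)
Step 3: H = 12/(N(N+1)) * sum(R_i^2/n_i) - 3(N+1)
     = 12/(18*19) * (23.5^2/4 + 36^2/5 + 40.5^2/4 + 71^2/5) - 3*19
     = 0.035088 * 1815.53 - 57
     = 6.702632.
Step 4: Ties present; correction factor C = 1 - 42/(18^3 - 18) = 0.992776. Corrected H = 6.702632 / 0.992776 = 6.751403.
Step 5: Under H0, H ~ chi^2(3); p-value = 0.080258.
Step 6: alpha = 0.05. fail to reject H0.

H = 6.7514, df = 3, p = 0.080258, fail to reject H0.


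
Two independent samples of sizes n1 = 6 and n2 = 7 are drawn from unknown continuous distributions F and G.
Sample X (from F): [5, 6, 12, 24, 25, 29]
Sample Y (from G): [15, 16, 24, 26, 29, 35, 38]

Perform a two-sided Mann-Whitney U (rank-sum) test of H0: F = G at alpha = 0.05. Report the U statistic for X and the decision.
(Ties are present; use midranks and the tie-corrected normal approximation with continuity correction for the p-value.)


Step 1: Combine and sort all 13 observations; assign midranks.
sorted (value, group): (5,X), (6,X), (12,X), (15,Y), (16,Y), (24,X), (24,Y), (25,X), (26,Y), (29,X), (29,Y), (35,Y), (38,Y)
ranks: 5->1, 6->2, 12->3, 15->4, 16->5, 24->6.5, 24->6.5, 25->8, 26->9, 29->10.5, 29->10.5, 35->12, 38->13
Step 2: Rank sum for X: R1 = 1 + 2 + 3 + 6.5 + 8 + 10.5 = 31.
Step 3: U_X = R1 - n1(n1+1)/2 = 31 - 6*7/2 = 31 - 21 = 10.
       U_Y = n1*n2 - U_X = 42 - 10 = 32.
Step 4: Ties are present, so use the tie-corrected normal approximation (with continuity correction) for the p-value.
Step 5: p-value = 0.132546; compare to alpha = 0.05. fail to reject H0.

U_X = 10, p = 0.132546, fail to reject H0 at alpha = 0.05.


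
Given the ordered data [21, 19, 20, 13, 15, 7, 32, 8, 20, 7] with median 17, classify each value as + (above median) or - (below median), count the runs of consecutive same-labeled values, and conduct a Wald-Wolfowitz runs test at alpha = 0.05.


Step 1: Compute median = 17; label A = above, B = below.
Labels in order: AAABBBABAB  (n_A = 5, n_B = 5)
Step 2: Count runs R = 6.
Step 3: Under H0 (random ordering), E[R] = 2*n_A*n_B/(n_A+n_B) + 1 = 2*5*5/10 + 1 = 6.0000.
        Var[R] = 2*n_A*n_B*(2*n_A*n_B - n_A - n_B) / ((n_A+n_B)^2 * (n_A+n_B-1)) = 2000/900 = 2.2222.
        SD[R] = 1.4907.
Step 4: R = E[R], so z = 0 with no continuity correction.
Step 5: Two-sided p-value via normal approximation = 2*(1 - Phi(|z|)) = 1.000000.
Step 6: alpha = 0.05. fail to reject H0.

R = 6, z = 0.0000, p = 1.000000, fail to reject H0.


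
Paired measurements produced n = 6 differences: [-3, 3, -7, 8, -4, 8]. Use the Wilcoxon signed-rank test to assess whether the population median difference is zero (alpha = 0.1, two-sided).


Step 1: Drop any zero differences (none here) and take |d_i|.
|d| = [3, 3, 7, 8, 4, 8]
Step 2: Midrank |d_i| (ties get averaged ranks).
ranks: |3|->1.5, |3|->1.5, |7|->4, |8|->5.5, |4|->3, |8|->5.5
Step 3: Attach original signs; sum ranks with positive sign and with negative sign.
W+ = 1.5 + 5.5 + 5.5 = 12.5
W- = 1.5 + 4 + 3 = 8.5
(Check: W+ + W- = 21 should equal n(n+1)/2 = 21.)
Step 4: Test statistic W = min(W+, W-) = 8.5.
Step 5: Ties in |d|, so use the tie-corrected normal approximation.
        E[W] = n(n+1)/4 = 6*7/4 = 10.5.
        Tie groups: |d|=3 (t=2), |d|=8 (t=2); sum(t^3 - t) = 12.
        Var[W] = n(n+1)(2n+1)/24 - sum(t^3-t)/48 = 546/24 - 12/48 = 22.5.
        z = (W - E[W]) / sqrt(Var[W]) = (8.5 - 10.5) / 4.7434 = -0.4216.
        Two-sided p = 2*Phi(z) = 0.673290.
Step 6: alpha = 0.1. fail to reject H0.

W+ = 12.5, W- = 8.5, W = min = 8.5, p = 0.673290, fail to reject H0.


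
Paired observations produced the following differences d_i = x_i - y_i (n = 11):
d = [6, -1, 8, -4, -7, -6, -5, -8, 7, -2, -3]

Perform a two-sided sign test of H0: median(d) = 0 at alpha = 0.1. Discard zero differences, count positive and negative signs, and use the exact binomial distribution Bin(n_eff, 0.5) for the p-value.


Step 1: Discard zero differences. Original n = 11; n_eff = number of nonzero differences = 11.
Nonzero differences (with sign): +6, -1, +8, -4, -7, -6, -5, -8, +7, -2, -3
Step 2: Count signs: positive = 3, negative = 8.
Step 3: Under H0: P(positive) = 0.5, so the number of positives S ~ Bin(11, 0.5).
Step 4: Two-sided exact p-value = sum of Bin(11,0.5) probabilities at or below the observed probability = 0.226562.
Step 5: alpha = 0.1. fail to reject H0.

n_eff = 11, pos = 3, neg = 8, p = 0.226562, fail to reject H0.


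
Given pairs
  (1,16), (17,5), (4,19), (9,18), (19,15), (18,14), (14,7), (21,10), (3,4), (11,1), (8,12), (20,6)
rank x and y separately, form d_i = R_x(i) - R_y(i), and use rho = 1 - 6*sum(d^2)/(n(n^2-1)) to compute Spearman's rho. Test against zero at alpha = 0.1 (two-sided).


Step 1: Rank x and y separately (midranks; no ties here).
rank(x): 1->1, 17->8, 4->3, 9->5, 19->10, 18->9, 14->7, 21->12, 3->2, 11->6, 8->4, 20->11
rank(y): 16->10, 5->3, 19->12, 18->11, 15->9, 14->8, 7->5, 10->6, 4->2, 1->1, 12->7, 6->4
Step 2: d_i = R_x(i) - R_y(i); compute d_i^2.
  (1-10)^2=81, (8-3)^2=25, (3-12)^2=81, (5-11)^2=36, (10-9)^2=1, (9-8)^2=1, (7-5)^2=4, (12-6)^2=36, (2-2)^2=0, (6-1)^2=25, (4-7)^2=9, (11-4)^2=49
sum(d^2) = 348.
Step 3: rho = 1 - 6*348 / (12*(12^2 - 1)) = 1 - 2088/1716 = -0.216783.
Step 4: Under H0, t = rho * sqrt((n-2)/(1-rho^2)) = -0.7022 ~ t(10).
Step 5: Two-sided p-value from the t-distribution with 10 df = 0.498556.
Step 6: alpha = 0.1. fail to reject H0.

rho = -0.2168, p = 0.498556, fail to reject H0 at alpha = 0.1.
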